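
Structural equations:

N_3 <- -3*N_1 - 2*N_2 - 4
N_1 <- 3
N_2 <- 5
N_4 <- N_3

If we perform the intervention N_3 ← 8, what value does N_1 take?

3

Under do(N_3=8), the mechanism N_3 <- -3*N_1 - 2*N_2 - 4 is discarded; N_3 is fixed at 8.
N_1 is not downstream of the intervention, so its value is determined by the original equations.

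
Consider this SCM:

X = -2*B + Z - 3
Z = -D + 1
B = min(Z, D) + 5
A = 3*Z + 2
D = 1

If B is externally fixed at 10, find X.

-23

The intervention breaks the incoming arrows to B: B = min(Z, D) + 5 no longer applies, and B = 10.
Z = -D + 1  [with D=1]  = 0
X = -2*B + Z - 3  [with B=10, Z=0]  = -23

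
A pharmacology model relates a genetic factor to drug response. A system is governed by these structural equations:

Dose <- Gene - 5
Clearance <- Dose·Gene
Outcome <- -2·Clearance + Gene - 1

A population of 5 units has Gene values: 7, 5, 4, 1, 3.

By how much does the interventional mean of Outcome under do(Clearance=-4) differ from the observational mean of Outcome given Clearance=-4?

Under do(Clearance=-4), Clearance's equation is replaced by Clearance=-4 for every unit. Per-unit Outcome: 14, 12, 11, 8, 10. Mean = 11.
Observing Clearance=-4 restricts to units where Clearance's equation naturally yields -4: Gene ∈ {4, 1}. In that subpopulation Outcome = 11, 8, mean 9.5.
Difference = 11 − 9.5 = 1.5.

1.5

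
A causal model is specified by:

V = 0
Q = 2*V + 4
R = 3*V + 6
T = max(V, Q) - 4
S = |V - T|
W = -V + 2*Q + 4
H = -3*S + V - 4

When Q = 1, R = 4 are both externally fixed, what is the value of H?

-13

Under do(Q = 1, R = 4), each intervened variable's structural equation is replaced by its fixed value.
T = max(V, Q) - 4  [with V=0, Q=1]  = -3
S = |V - T|  [with V=0, T=-3]  = 3
H = -3*S + V - 4  [with S=3, V=0]  = -13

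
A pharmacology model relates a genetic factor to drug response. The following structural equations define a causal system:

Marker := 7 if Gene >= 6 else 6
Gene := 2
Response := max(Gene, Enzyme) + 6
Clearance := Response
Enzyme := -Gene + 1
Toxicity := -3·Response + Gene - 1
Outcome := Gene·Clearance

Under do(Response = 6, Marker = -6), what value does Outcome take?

12

The joint intervention fixes Response = 6, Marker = -6, removing each variable's own equation.
Clearance = Response  [with Response=6]  = 6
Outcome = Gene·Clearance  [with Gene=2, Clearance=6]  = 12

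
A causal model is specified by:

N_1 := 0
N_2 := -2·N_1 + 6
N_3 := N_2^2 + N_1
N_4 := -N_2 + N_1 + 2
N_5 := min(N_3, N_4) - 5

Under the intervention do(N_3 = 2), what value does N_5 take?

do(N_3=2) replaces the equation N_3 := N_2^2 + N_1 with the constant N_3 = 2.
N_2 = -2·N_1 + 6  [with N_1=0]  = 6
N_4 = -N_2 + N_1 + 2  [with N_2=6, N_1=0]  = -4
N_5 = min(N_3, N_4) - 5  [with N_3=2, N_4=-4]  = -9

-9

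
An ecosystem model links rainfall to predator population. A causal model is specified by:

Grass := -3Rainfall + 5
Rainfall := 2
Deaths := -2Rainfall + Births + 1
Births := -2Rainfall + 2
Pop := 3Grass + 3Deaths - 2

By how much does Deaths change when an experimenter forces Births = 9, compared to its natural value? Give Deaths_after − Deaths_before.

The intervention breaks the incoming arrows to Births: Births := -2Rainfall + 2 no longer applies, and Births = 9.
Deaths = -2Rainfall + Births + 1  [with Rainfall=2, Births=9]  = 6
Without intervention: Births = -2Rainfall + 2  [with Rainfall=2]  = -2; Deaths = -2Rainfall + Births + 1  [with Rainfall=2, Births=-2]  = -5.
Change = 6 − (-5) = 11.

11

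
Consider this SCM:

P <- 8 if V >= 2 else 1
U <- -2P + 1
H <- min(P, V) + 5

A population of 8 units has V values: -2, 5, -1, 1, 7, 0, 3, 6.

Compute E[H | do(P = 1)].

The intervention sets P=1 in all 8 units regardless of V. Recomputing H per unit gives 3, 6, 4, 6, 6, 5, 6, 6; average 5.25.

5.25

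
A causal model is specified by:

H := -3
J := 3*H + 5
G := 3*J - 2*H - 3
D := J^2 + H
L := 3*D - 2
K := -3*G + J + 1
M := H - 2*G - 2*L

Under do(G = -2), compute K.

The intervention breaks the incoming arrows to G: G := 3*J - 2*H - 3 no longer applies, and G = -2.
J = 3*H + 5  [with H=-3]  = -4
K = -3*G + J + 1  [with G=-2, J=-4]  = 3

3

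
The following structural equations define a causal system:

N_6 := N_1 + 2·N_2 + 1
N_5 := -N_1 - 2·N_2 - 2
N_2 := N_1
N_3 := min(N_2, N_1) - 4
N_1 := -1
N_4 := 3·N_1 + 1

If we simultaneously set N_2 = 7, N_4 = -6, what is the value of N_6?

14

The joint intervention fixes N_2 = 7, N_4 = -6, removing each variable's own equation.
N_6 = N_1 + 2·N_2 + 1  [with N_1=-1, N_2=7]  = 14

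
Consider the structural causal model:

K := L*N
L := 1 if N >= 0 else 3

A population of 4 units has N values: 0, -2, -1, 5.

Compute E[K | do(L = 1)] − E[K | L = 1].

-2

Under do(L=1), L's equation is replaced by L=1 for every unit. Per-unit K: 0, -2, -1, 5. Mean = 0.5.
Observing L=1 restricts to units where L's equation naturally yields 1: N ∈ {0, 5}. In that subpopulation K = 0, 5, mean 2.5.
Difference = 0.5 − 2.5 = -2.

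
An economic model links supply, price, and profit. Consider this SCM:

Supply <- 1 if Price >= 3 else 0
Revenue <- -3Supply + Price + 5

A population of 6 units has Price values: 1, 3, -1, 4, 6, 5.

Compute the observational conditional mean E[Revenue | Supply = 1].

6.5

Observing Supply=1 restricts to units where Supply's equation naturally yields 1: Price ∈ {3, 4, 6, 5}. In that subpopulation Revenue = 5, 6, 8, 7, mean 6.5.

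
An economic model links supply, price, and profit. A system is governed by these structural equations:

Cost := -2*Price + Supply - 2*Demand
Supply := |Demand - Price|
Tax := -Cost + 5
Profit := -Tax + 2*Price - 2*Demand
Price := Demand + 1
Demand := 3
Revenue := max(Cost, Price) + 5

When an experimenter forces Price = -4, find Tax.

Under do(Price=-4), the mechanism Price := Demand + 1 is discarded; Price is fixed at -4.
Supply = |Demand - Price|  [with Demand=3, Price=-4]  = 7
Cost = -2*Price + Supply - 2*Demand  [with Price=-4, Supply=7, Demand=3]  = 9
Tax = -Cost + 5  [with Cost=9]  = -4

-4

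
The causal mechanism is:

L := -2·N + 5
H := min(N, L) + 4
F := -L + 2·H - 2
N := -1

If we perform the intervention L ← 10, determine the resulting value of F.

Under do(L=10), the mechanism L := -2·N + 5 is discarded; L is fixed at 10.
H = min(N, L) + 4  [with N=-1, L=10]  = 3
F = -L + 2·H - 2  [with L=10, H=3]  = -6

-6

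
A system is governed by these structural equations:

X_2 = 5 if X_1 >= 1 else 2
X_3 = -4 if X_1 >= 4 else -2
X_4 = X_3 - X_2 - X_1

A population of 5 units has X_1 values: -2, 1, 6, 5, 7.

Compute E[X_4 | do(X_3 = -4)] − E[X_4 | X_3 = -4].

The intervention sets X_3=-4 in all 5 units regardless of X_1. Recomputing X_4 per unit gives -4, -10, -15, -14, -16; average -11.8.
E[X_4|X_3=-4] averages over only the 3 units with X_3=-4 (X_1 = 6, 5, 7): X_4 = -15, -14, -16, mean -15.
Difference = -11.8 − (-15) = 3.2.

3.2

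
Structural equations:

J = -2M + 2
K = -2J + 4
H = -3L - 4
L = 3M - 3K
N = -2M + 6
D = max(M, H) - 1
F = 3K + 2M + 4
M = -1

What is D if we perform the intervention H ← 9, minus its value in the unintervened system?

10

do(H=9) replaces the equation H = -3L - 4 with the constant H = 9.
D = max(M, H) - 1  [with M=-1, H=9]  = 8
Without intervention: J = -2M + 2  [with M=-1]  = 4; K = -2J + 4  [with J=4]  = -4; L = 3M - 3K  [with M=-1, K=-4]  = 9; H = -3L - 4  [with L=9]  = -31; D = max(M, H) - 1  [with M=-1, H=-31]  = -2.
Change = 8 − (-2) = 10.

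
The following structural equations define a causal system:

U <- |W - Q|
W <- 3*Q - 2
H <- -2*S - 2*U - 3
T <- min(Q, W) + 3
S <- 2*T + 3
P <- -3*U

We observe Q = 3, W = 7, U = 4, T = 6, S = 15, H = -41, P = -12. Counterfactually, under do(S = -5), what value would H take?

The intervention breaks the incoming arrows to S: S <- 2*T + 3 no longer applies, and S = -5.
W = 3*Q - 2  [with Q=3]  = 7
U = |W - Q|  [with W=7, Q=3]  = 4
H = -2*S - 2*U - 3  [with S=-5, U=4]  = -1

-1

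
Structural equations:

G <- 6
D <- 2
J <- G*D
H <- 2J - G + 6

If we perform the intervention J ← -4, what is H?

The intervention breaks the incoming arrows to J: J <- G*D no longer applies, and J = -4.
H = 2J - G + 6  [with J=-4, G=6]  = -8

-8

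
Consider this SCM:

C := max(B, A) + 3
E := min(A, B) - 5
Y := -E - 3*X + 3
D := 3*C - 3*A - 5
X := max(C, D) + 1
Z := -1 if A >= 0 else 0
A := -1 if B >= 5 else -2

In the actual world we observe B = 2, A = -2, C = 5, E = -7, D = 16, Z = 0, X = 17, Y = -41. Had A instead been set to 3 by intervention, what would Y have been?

do(A=3) replaces the equation A := -1 if B >= 5 else -2 with the constant A = 3.
C = max(B, A) + 3  [with B=2, A=3]  = 6
E = min(A, B) - 5  [with A=3, B=2]  = -3
D = 3*C - 3*A - 5  [with C=6, A=3]  = 4
X = max(C, D) + 1  [with C=6, D=4]  = 7
Y = -E - 3*X + 3  [with E=-3, X=7]  = -15

-15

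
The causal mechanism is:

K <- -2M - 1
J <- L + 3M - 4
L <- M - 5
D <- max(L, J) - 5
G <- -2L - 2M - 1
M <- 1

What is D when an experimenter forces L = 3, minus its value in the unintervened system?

Under do(L=3), the mechanism L <- M - 5 is discarded; L is fixed at 3.
J = L + 3M - 4  [with L=3, M=1]  = 2
D = max(L, J) - 5  [with L=3, J=2]  = -2
Without intervention: L = M - 5  [with M=1]  = -4; J = L + 3M - 4  [with L=-4, M=1]  = -5; D = max(L, J) - 5  [with L=-4, J=-5]  = -9.
Change = -2 − (-9) = 7.

7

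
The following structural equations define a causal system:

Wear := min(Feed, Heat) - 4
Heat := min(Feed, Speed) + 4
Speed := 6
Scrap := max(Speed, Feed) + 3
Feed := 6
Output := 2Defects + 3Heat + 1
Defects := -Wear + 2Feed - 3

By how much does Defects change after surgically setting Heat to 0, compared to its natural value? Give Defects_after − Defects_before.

6

do(Heat=0) replaces the equation Heat := min(Feed, Speed) + 4 with the constant Heat = 0.
Wear = min(Feed, Heat) - 4  [with Feed=6, Heat=0]  = -4
Defects = -Wear + 2Feed - 3  [with Wear=-4, Feed=6]  = 13
Without intervention: Heat = min(Feed, Speed) + 4  [with Feed=6, Speed=6]  = 10; Wear = min(Feed, Heat) - 4  [with Feed=6, Heat=10]  = 2; Defects = -Wear + 2Feed - 3  [with Wear=2, Feed=6]  = 7.
Change = 13 − 7 = 6.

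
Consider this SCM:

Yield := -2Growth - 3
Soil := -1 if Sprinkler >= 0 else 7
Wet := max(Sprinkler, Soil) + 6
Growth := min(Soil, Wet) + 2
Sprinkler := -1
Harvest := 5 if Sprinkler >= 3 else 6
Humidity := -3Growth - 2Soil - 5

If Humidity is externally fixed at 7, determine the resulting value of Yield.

The intervention breaks the incoming arrows to Humidity: Humidity := -3Growth - 2Soil - 5 no longer applies, and Humidity = 7.
Since Yield is not a descendant of the intervened variable, it is unaffected.
Soil = -1 if Sprinkler >= 0 else 7  [with Sprinkler=-1]  = 7
Wet = max(Sprinkler, Soil) + 6  [with Sprinkler=-1, Soil=7]  = 13
Growth = min(Soil, Wet) + 2  [with Soil=7, Wet=13]  = 9
Yield = -2Growth - 3  [with Growth=9]  = -21

-21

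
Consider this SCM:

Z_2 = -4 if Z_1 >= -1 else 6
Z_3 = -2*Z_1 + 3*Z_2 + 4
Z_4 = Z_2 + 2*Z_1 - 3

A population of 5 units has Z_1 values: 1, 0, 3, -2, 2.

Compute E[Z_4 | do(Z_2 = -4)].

-5.4

Every unit gets Z_2=-4 under the intervention. Z_4 values become -5, -7, -1, -11, -3; E[Z_4|do(Z_2=-4)] = -5.4.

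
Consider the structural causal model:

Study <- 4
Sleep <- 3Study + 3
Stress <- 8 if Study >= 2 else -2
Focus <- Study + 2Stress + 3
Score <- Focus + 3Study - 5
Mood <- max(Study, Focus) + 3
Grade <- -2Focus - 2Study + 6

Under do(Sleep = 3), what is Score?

do(Sleep=3) replaces the equation Sleep <- 3Study + 3 with the constant Sleep = 3.
Since Score is not a descendant of the intervened variable, it is unaffected.
Stress = 8 if Study >= 2 else -2  [with Study=4]  = 8
Focus = Study + 2Stress + 3  [with Study=4, Stress=8]  = 23
Score = Focus + 3Study - 5  [with Focus=23, Study=4]  = 30

30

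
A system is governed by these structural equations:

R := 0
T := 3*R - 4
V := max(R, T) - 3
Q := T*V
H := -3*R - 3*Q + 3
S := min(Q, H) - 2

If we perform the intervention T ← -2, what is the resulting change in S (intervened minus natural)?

18

Under do(T=-2), the mechanism T := 3*R - 4 is discarded; T is fixed at -2.
V = max(R, T) - 3  [with R=0, T=-2]  = -3
Q = T*V  [with T=-2, V=-3]  = 6
H = -3*R - 3*Q + 3  [with R=0, Q=6]  = -15
S = min(Q, H) - 2  [with Q=6, H=-15]  = -17
Without intervention: T = 3*R - 4  [with R=0]  = -4; V = max(R, T) - 3  [with R=0, T=-4]  = -3; Q = T*V  [with T=-4, V=-3]  = 12; H = -3*R - 3*Q + 3  [with R=0, Q=12]  = -33; S = min(Q, H) - 2  [with Q=12, H=-33]  = -35.
Change = -17 − (-35) = 18.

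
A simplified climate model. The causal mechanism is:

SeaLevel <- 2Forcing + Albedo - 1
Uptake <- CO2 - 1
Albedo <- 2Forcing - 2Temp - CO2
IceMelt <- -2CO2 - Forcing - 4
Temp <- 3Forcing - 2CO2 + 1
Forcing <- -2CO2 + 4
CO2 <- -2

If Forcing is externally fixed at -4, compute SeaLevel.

Under do(Forcing=-4), the mechanism Forcing <- -2CO2 + 4 is discarded; Forcing is fixed at -4.
Temp = 3Forcing - 2CO2 + 1  [with Forcing=-4, CO2=-2]  = -7
Albedo = 2Forcing - 2Temp - CO2  [with Forcing=-4, Temp=-7, CO2=-2]  = 8
SeaLevel = 2Forcing + Albedo - 1  [with Forcing=-4, Albedo=8]  = -1

-1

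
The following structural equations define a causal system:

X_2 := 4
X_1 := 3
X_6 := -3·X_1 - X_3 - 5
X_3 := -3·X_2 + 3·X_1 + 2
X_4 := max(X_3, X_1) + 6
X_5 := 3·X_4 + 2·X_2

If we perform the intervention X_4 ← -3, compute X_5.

-1

Intervening sets X_4 = -3 and removes its equation (X_4 := max(X_3, X_1) + 6).
X_5 = 3·X_4 + 2·X_2  [with X_4=-3, X_2=4]  = -1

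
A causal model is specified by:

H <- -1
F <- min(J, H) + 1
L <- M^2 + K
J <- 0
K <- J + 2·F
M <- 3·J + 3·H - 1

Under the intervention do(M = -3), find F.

The intervention breaks the incoming arrows to M: M <- 3·J + 3·H - 1 no longer applies, and M = -3.
F is not downstream of the intervention, so its value is determined by the original equations.
F = min(J, H) + 1  [with J=0, H=-1]  = 0

0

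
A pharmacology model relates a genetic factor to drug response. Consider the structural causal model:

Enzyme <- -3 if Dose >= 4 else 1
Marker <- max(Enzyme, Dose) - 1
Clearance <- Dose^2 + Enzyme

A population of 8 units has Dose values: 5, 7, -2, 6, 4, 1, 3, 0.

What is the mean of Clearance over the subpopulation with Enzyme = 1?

Observing Enzyme=1 restricts to units where Enzyme's equation naturally yields 1: Dose ∈ {-2, 1, 3, 0}. In that subpopulation Clearance = 5, 2, 10, 1, mean 4.5.

4.5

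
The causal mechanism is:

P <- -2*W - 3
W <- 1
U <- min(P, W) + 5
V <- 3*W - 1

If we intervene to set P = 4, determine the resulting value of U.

6

The intervention breaks the incoming arrows to P: P <- -2*W - 3 no longer applies, and P = 4.
U = min(P, W) + 5  [with P=4, W=1]  = 6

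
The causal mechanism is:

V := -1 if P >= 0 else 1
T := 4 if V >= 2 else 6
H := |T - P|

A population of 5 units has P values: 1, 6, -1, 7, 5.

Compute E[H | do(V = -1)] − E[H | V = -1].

Under do(V=-1), V's equation is replaced by V=-1 for every unit. Per-unit H: 5, 0, 7, 1, 1. Mean = 2.8.
Observing V=-1 restricts to units where V's equation naturally yields -1: P ∈ {1, 6, 7, 5}. In that subpopulation H = 5, 0, 1, 1, mean 1.75.
Difference = 2.8 − 1.75 = 1.05.

1.05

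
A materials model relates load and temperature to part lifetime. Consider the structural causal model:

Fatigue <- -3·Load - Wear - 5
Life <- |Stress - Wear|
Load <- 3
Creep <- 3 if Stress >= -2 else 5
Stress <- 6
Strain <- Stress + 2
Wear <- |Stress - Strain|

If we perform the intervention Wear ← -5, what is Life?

Under do(Wear=-5), the mechanism Wear <- |Stress - Strain| is discarded; Wear is fixed at -5.
Life = |Stress - Wear|  [with Stress=6, Wear=-5]  = 11

11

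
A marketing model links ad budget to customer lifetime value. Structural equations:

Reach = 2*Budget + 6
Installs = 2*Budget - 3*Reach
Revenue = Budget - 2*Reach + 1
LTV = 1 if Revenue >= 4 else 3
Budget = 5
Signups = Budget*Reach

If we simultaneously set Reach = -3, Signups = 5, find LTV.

The joint intervention fixes Reach = -3, Signups = 5, removing each variable's own equation.
Revenue = Budget - 2*Reach + 1  [with Budget=5, Reach=-3]  = 12
LTV = 1 if Revenue >= 4 else 3  [with Revenue=12]  = 1

1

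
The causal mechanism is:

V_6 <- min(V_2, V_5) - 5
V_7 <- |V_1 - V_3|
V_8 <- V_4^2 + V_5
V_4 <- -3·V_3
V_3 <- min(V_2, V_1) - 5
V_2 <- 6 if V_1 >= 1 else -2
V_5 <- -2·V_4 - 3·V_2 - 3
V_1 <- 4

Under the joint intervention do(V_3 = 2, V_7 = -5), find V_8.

27

Under do(V_3 = 2, V_7 = -5), each intervened variable's structural equation is replaced by its fixed value.
V_2 = 6 if V_1 >= 1 else -2  [with V_1=4]  = 6
V_4 = -3·V_3  [with V_3=2]  = -6
V_5 = -2·V_4 - 3·V_2 - 3  [with V_4=-6, V_2=6]  = -9
V_8 = V_4^2 + V_5  [with V_4=-6, V_5=-9]  = 27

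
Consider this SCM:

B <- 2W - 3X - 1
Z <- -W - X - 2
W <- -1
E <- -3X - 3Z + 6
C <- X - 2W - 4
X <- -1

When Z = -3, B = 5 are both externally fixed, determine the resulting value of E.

18

The joint intervention fixes Z = -3, B = 5, removing each variable's own equation.
E = -3X - 3Z + 6  [with X=-1, Z=-3]  = 18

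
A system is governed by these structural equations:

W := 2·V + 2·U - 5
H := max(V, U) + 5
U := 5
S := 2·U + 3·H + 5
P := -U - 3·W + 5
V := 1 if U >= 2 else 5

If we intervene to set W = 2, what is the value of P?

-6

The intervention breaks the incoming arrows to W: W := 2·V + 2·U - 5 no longer applies, and W = 2.
P = -U - 3·W + 5  [with U=5, W=2]  = -6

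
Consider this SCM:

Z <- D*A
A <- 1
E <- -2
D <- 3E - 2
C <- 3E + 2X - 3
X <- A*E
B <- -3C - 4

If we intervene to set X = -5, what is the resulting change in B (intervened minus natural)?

The intervention breaks the incoming arrows to X: X <- A*E no longer applies, and X = -5.
C = 3E + 2X - 3  [with E=-2, X=-5]  = -19
B = -3C - 4  [with C=-19]  = 53
Without intervention: X = A*E  [with A=1, E=-2]  = -2; C = 3E + 2X - 3  [with E=-2, X=-2]  = -13; B = -3C - 4  [with C=-13]  = 35.
Change = 53 − 35 = 18.

18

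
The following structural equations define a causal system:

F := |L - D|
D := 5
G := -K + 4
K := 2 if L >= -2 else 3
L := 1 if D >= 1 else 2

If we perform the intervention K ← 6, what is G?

Intervening sets K = 6 and removes its equation (K := 2 if L >= -2 else 3).
G = -K + 4  [with K=6]  = -2

-2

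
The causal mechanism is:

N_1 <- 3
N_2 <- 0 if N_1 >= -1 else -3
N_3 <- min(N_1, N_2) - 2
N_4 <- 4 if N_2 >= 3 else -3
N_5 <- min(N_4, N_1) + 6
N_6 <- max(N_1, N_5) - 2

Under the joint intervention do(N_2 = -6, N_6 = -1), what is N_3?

The joint intervention fixes N_2 = -6, N_6 = -1, removing each variable's own equation.
N_3 = min(N_1, N_2) - 2  [with N_1=3, N_2=-6]  = -8

-8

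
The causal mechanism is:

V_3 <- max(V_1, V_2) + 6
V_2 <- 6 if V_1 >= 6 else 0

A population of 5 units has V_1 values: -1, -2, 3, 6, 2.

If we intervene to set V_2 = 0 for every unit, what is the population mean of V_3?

Every unit gets V_2=0 under the intervention. V_3 values become 6, 6, 9, 12, 8; E[V_3|do(V_2=0)] = 8.2.

8.2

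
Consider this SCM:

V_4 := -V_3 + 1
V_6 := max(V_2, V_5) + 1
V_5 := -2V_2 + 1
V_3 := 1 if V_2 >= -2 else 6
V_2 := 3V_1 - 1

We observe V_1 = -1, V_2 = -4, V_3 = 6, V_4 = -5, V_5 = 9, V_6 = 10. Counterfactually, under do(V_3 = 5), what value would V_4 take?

-4

The intervention breaks the incoming arrows to V_3: V_3 := 1 if V_2 >= -2 else 6 no longer applies, and V_3 = 5.
V_4 = -V_3 + 1  [with V_3=5]  = -4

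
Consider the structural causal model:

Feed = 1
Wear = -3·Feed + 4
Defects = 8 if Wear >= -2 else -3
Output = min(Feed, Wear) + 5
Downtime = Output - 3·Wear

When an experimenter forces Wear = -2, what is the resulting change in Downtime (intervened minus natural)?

6

do(Wear=-2) replaces the equation Wear = -3·Feed + 4 with the constant Wear = -2.
Output = min(Feed, Wear) + 5  [with Feed=1, Wear=-2]  = 3
Downtime = Output - 3·Wear  [with Output=3, Wear=-2]  = 9
Without intervention: Wear = -3·Feed + 4  [with Feed=1]  = 1; Output = min(Feed, Wear) + 5  [with Feed=1, Wear=1]  = 6; Downtime = Output - 3·Wear  [with Output=6, Wear=1]  = 3.
Change = 9 − 3 = 6.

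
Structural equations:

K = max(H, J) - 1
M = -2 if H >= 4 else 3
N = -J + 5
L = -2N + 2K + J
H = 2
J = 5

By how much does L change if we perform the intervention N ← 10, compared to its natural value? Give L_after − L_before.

-20

do(N=10) replaces the equation N = -J + 5 with the constant N = 10.
K = max(H, J) - 1  [with H=2, J=5]  = 4
L = -2N + 2K + J  [with N=10, K=4, J=5]  = -7
Without intervention: N = -J + 5  [with J=5]  = 0; K = max(H, J) - 1  [with H=2, J=5]  = 4; L = -2N + 2K + J  [with N=0, K=4, J=5]  = 13.
Change = -7 − 13 = -20.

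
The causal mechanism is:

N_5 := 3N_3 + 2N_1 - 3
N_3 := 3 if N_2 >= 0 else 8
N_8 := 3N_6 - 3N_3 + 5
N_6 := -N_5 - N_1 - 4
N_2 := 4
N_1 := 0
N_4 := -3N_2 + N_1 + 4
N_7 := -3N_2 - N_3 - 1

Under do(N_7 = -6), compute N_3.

Intervening sets N_7 = -6 and removes its equation (N_7 := -3N_2 - N_3 - 1).
N_3 is not downstream of the intervention, so its value is determined by the original equations.
N_3 = 3 if N_2 >= 0 else 8  [with N_2=4]  = 3

3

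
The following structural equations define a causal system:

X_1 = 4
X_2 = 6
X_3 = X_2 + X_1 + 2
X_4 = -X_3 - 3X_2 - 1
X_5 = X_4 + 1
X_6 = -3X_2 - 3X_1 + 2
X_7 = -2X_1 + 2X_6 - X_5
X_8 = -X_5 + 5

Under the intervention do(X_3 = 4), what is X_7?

The intervention breaks the incoming arrows to X_3: X_3 = X_2 + X_1 + 2 no longer applies, and X_3 = 4.
X_4 = -X_3 - 3X_2 - 1  [with X_3=4, X_2=6]  = -23
X_5 = X_4 + 1  [with X_4=-23]  = -22
X_6 = -3X_2 - 3X_1 + 2  [with X_2=6, X_1=4]  = -28
X_7 = -2X_1 + 2X_6 - X_5  [with X_1=4, X_6=-28, X_5=-22]  = -42

-42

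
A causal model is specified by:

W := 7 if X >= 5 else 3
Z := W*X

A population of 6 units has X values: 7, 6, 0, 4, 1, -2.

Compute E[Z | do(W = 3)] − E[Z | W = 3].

The intervention sets W=3 in all 6 units regardless of X. Recomputing Z per unit gives 21, 18, 0, 12, 3, -6; average 8.
Conditioning on W=3 selects the 4 unit(s) with X ∈ {0, 4, 1, -2}. Their Z values: 0, 12, 3, -6. Mean = 2.25.
Difference = 8 − 2.25 = 5.75.

5.75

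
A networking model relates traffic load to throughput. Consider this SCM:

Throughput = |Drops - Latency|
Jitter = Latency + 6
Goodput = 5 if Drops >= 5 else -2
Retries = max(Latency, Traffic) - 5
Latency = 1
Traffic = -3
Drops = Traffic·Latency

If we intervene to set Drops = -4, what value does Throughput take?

5

The intervention breaks the incoming arrows to Drops: Drops = Traffic·Latency no longer applies, and Drops = -4.
Throughput = |Drops - Latency|  [with Drops=-4, Latency=1]  = 5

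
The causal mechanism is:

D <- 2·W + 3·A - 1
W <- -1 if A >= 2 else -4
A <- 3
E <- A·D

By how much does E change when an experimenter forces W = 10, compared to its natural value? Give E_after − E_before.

66

Under do(W=10), the mechanism W <- -1 if A >= 2 else -4 is discarded; W is fixed at 10.
D = 2·W + 3·A - 1  [with W=10, A=3]  = 28
E = A·D  [with A=3, D=28]  = 84
Without intervention: W = -1 if A >= 2 else -4  [with A=3]  = -1; D = 2·W + 3·A - 1  [with W=-1, A=3]  = 6; E = A·D  [with A=3, D=6]  = 18.
Change = 84 − 18 = 66.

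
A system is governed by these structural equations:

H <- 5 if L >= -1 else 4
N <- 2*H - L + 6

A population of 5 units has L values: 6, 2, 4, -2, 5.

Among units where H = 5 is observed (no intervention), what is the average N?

E[N|H=5] averages over only the 4 units with H=5 (L = 6, 2, 4, 5): N = 10, 14, 12, 11, mean 11.75.

11.75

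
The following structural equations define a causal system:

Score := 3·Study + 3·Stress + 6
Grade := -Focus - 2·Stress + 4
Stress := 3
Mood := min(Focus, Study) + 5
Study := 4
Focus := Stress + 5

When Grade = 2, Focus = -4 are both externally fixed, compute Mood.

Under do(Grade = 2, Focus = -4), each intervened variable's structural equation is replaced by its fixed value.
Mood = min(Focus, Study) + 5  [with Focus=-4, Study=4]  = 1

1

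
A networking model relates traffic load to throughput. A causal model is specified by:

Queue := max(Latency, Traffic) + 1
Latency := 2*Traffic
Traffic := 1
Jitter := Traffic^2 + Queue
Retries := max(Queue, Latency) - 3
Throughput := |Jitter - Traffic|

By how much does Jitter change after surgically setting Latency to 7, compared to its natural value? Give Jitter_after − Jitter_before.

5

do(Latency=7) replaces the equation Latency := 2*Traffic with the constant Latency = 7.
Queue = max(Latency, Traffic) + 1  [with Latency=7, Traffic=1]  = 8
Jitter = Traffic^2 + Queue  [with Traffic=1, Queue=8]  = 9
Without intervention: Latency = 2*Traffic  [with Traffic=1]  = 2; Queue = max(Latency, Traffic) + 1  [with Latency=2, Traffic=1]  = 3; Jitter = Traffic^2 + Queue  [with Traffic=1, Queue=3]  = 4.
Change = 9 − 4 = 5.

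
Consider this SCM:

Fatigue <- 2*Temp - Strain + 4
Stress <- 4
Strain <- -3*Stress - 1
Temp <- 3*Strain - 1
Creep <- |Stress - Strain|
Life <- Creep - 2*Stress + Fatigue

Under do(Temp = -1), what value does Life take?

24

The intervention breaks the incoming arrows to Temp: Temp <- 3*Strain - 1 no longer applies, and Temp = -1.
Strain = -3*Stress - 1  [with Stress=4]  = -13
Creep = |Stress - Strain|  [with Stress=4, Strain=-13]  = 17
Fatigue = 2*Temp - Strain + 4  [with Temp=-1, Strain=-13]  = 15
Life = Creep - 2*Stress + Fatigue  [with Creep=17, Stress=4, Fatigue=15]  = 24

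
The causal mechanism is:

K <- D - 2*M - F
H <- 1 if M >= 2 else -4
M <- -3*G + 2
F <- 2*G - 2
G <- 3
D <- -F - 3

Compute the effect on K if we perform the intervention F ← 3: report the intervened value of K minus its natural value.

2

do(F=3) replaces the equation F <- 2*G - 2 with the constant F = 3.
M = -3*G + 2  [with G=3]  = -7
D = -F - 3  [with F=3]  = -6
K = D - 2*M - F  [with D=-6, M=-7, F=3]  = 5
Without intervention: F = 2*G - 2  [with G=3]  = 4; M = -3*G + 2  [with G=3]  = -7; D = -F - 3  [with F=4]  = -7; K = D - 2*M - F  [with D=-7, M=-7, F=4]  = 3.
Change = 5 − 3 = 2.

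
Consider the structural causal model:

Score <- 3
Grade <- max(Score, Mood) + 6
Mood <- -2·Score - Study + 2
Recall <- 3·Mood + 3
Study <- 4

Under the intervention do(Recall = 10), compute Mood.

Under do(Recall=10), the mechanism Recall <- 3·Mood + 3 is discarded; Recall is fixed at 10.
Since Mood is not a descendant of the intervened variable, it is unaffected.
Mood = -2·Score - Study + 2  [with Score=3, Study=4]  = -8

-8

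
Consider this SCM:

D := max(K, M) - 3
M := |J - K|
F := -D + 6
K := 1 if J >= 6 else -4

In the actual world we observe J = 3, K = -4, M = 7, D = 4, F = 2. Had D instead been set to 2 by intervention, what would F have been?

4

Intervening sets D = 2 and removes its equation (D := max(K, M) - 3).
F = -D + 6  [with D=2]  = 4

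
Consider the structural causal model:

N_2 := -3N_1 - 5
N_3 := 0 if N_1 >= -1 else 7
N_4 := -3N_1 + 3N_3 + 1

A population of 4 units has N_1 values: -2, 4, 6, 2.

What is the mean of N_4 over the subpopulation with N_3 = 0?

Observing N_3=0 restricts to units where N_3's equation naturally yields 0: N_1 ∈ {4, 6, 2}. In that subpopulation N_4 = -11, -17, -5, mean -11.

-11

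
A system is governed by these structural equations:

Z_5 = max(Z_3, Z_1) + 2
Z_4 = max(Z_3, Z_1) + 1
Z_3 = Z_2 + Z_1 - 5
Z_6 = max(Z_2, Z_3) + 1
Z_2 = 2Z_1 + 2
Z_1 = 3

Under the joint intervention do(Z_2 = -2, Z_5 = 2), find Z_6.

-1

Setting Z_2 = -2, Z_5 = 2 by intervention discards those variables' equations.
Z_3 = Z_2 + Z_1 - 5  [with Z_2=-2, Z_1=3]  = -4
Z_6 = max(Z_2, Z_3) + 1  [with Z_2=-2, Z_3=-4]  = -1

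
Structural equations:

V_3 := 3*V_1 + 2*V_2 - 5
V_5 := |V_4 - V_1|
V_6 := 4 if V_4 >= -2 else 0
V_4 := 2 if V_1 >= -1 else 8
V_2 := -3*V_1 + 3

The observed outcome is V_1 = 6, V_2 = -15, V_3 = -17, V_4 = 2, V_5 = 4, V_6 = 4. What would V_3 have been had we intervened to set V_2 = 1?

The intervention breaks the incoming arrows to V_2: V_2 := -3*V_1 + 3 no longer applies, and V_2 = 1.
V_3 = 3*V_1 + 2*V_2 - 5  [with V_1=6, V_2=1]  = 15

15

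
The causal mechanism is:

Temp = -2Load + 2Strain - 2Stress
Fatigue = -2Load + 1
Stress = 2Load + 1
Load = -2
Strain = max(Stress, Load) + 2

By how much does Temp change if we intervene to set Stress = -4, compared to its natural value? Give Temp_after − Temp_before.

2

Under do(Stress=-4), the mechanism Stress = 2Load + 1 is discarded; Stress is fixed at -4.
Strain = max(Stress, Load) + 2  [with Stress=-4, Load=-2]  = 0
Temp = -2Load + 2Strain - 2Stress  [with Load=-2, Strain=0, Stress=-4]  = 12
Without intervention: Stress = 2Load + 1  [with Load=-2]  = -3; Strain = max(Stress, Load) + 2  [with Stress=-3, Load=-2]  = 0; Temp = -2Load + 2Strain - 2Stress  [with Load=-2, Strain=0, Stress=-3]  = 10.
Change = 12 − 10 = 2.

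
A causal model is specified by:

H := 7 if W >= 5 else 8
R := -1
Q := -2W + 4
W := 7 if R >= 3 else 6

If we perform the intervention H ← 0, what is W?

Under do(H=0), the mechanism H := 7 if W >= 5 else 8 is discarded; H is fixed at 0.
Since W is not a descendant of the intervened variable, it is unaffected.
W = 7 if R >= 3 else 6  [with R=-1]  = 6

6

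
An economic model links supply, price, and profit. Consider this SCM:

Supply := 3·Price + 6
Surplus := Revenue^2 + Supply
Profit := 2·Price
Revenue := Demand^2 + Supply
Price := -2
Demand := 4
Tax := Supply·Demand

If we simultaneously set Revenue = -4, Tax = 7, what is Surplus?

Under do(Revenue = -4, Tax = 7), each intervened variable's structural equation is replaced by its fixed value.
Supply = 3·Price + 6  [with Price=-2]  = 0
Surplus = Revenue^2 + Supply  [with Revenue=-4, Supply=0]  = 16

16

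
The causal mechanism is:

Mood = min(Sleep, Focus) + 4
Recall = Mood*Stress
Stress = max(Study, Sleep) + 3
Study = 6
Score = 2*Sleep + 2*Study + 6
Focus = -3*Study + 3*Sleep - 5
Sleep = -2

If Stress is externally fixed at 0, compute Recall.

0

The intervention breaks the incoming arrows to Stress: Stress = max(Study, Sleep) + 3 no longer applies, and Stress = 0.
Focus = -3*Study + 3*Sleep - 5  [with Study=6, Sleep=-2]  = -29
Mood = min(Sleep, Focus) + 4  [with Sleep=-2, Focus=-29]  = -25
Recall = Mood*Stress  [with Mood=-25, Stress=0]  = 0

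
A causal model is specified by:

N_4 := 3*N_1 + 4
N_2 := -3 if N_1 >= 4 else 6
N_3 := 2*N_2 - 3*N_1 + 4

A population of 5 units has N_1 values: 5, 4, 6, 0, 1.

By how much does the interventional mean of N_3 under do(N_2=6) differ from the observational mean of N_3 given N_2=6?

do(N_2=6) breaks N_2's dependence on N_1. With N_2=6 fixed, N_3 across the units is 1, 4, -2, 16, 13, mean 6.4.
Conditioning on N_2=6 selects the 2 unit(s) with N_1 ∈ {0, 1}. Their N_3 values: 16, 13. Mean = 14.5.
Difference = 6.4 − 14.5 = -8.1.

-8.1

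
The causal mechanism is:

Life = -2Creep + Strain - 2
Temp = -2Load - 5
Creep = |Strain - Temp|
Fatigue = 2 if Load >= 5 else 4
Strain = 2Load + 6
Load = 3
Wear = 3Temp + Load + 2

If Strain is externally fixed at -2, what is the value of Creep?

9

Under do(Strain=-2), the mechanism Strain = 2Load + 6 is discarded; Strain is fixed at -2.
Temp = -2Load - 5  [with Load=3]  = -11
Creep = |Strain - Temp|  [with Strain=-2, Temp=-11]  = 9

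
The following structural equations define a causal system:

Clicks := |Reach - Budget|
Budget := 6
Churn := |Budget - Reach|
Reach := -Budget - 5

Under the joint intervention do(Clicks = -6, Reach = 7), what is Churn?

1

The joint intervention fixes Clicks = -6, Reach = 7, removing each variable's own equation.
Churn = |Budget - Reach|  [with Budget=6, Reach=7]  = 1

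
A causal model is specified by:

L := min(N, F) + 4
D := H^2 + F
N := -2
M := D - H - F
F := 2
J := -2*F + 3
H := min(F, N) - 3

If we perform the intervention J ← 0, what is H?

do(J=0) replaces the equation J := -2*F + 3 with the constant J = 0.
H is not downstream of the intervention, so its value is determined by the original equations.
H = min(F, N) - 3  [with F=2, N=-2]  = -5

-5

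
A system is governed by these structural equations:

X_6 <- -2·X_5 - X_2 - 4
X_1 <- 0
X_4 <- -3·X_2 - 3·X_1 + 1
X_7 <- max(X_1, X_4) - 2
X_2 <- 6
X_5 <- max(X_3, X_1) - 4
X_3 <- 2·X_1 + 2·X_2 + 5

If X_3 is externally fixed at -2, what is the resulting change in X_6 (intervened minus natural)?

The intervention breaks the incoming arrows to X_3: X_3 <- 2·X_1 + 2·X_2 + 5 no longer applies, and X_3 = -2.
X_5 = max(X_3, X_1) - 4  [with X_3=-2, X_1=0]  = -4
X_6 = -2·X_5 - X_2 - 4  [with X_5=-4, X_2=6]  = -2
Without intervention: X_3 = 2·X_1 + 2·X_2 + 5  [with X_1=0, X_2=6]  = 17; X_5 = max(X_3, X_1) - 4  [with X_3=17, X_1=0]  = 13; X_6 = -2·X_5 - X_2 - 4  [with X_5=13, X_2=6]  = -36.
Change = -2 − (-36) = 34.

34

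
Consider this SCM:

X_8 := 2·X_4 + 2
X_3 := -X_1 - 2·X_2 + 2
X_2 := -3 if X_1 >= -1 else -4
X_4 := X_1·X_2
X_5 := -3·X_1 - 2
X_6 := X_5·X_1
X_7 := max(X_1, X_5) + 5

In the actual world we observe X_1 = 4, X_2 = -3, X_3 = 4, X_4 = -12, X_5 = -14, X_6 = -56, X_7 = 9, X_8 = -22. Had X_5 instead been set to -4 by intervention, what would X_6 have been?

The intervention breaks the incoming arrows to X_5: X_5 := -3·X_1 - 2 no longer applies, and X_5 = -4.
X_6 = X_5·X_1  [with X_5=-4, X_1=4]  = -16

-16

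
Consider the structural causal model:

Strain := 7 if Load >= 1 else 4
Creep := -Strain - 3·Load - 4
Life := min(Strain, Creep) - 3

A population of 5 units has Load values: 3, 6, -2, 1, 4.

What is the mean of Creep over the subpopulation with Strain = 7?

-21.5

Observing Strain=7 restricts to units where Strain's equation naturally yields 7: Load ∈ {3, 6, 1, 4}. In that subpopulation Creep = -20, -29, -14, -23, mean -21.5.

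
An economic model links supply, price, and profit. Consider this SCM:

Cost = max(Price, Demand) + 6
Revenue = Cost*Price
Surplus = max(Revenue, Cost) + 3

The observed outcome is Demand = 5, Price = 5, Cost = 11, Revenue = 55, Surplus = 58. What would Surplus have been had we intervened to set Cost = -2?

do(Cost=-2) replaces the equation Cost = max(Price, Demand) + 6 with the constant Cost = -2.
Revenue = Cost*Price  [with Cost=-2, Price=5]  = -10
Surplus = max(Revenue, Cost) + 3  [with Revenue=-10, Cost=-2]  = 1

1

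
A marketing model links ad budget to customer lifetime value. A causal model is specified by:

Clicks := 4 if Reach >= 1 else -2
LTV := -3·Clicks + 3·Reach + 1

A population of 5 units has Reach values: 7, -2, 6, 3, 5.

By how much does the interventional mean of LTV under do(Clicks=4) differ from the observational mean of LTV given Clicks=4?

do(Clicks=4) breaks Clicks's dependence on Reach. With Clicks=4 fixed, LTV across the units is 10, -17, 7, -2, 4, mean 0.4.
Observing Clicks=4 restricts to units where Clicks's equation naturally yields 4: Reach ∈ {7, 6, 3, 5}. In that subpopulation LTV = 10, 7, -2, 4, mean 4.75.
Difference = 0.4 − 4.75 = -4.35.

-4.35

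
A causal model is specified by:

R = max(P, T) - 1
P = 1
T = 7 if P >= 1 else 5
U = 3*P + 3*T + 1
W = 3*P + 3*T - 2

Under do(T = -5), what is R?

Under do(T=-5), the mechanism T = 7 if P >= 1 else 5 is discarded; T is fixed at -5.
R = max(P, T) - 1  [with P=1, T=-5]  = 0

0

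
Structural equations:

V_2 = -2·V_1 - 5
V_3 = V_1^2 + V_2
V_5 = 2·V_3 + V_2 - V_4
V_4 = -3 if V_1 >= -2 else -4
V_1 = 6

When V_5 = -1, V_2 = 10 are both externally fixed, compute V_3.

46

Setting V_5 = -1, V_2 = 10 by intervention discards those variables' equations.
V_3 = V_1^2 + V_2  [with V_1=6, V_2=10]  = 46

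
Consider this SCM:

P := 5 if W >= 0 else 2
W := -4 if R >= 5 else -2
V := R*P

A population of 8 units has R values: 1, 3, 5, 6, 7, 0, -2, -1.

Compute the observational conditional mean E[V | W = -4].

Conditioning on W=-4 selects the 3 unit(s) with R ∈ {5, 6, 7}. Their V values: 10, 12, 14. Mean = 12.

12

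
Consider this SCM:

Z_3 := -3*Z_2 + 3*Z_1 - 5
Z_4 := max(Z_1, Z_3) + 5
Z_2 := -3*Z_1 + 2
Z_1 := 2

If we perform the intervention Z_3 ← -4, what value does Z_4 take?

The intervention breaks the incoming arrows to Z_3: Z_3 := -3*Z_2 + 3*Z_1 - 5 no longer applies, and Z_3 = -4.
Z_4 = max(Z_1, Z_3) + 5  [with Z_1=2, Z_3=-4]  = 7

7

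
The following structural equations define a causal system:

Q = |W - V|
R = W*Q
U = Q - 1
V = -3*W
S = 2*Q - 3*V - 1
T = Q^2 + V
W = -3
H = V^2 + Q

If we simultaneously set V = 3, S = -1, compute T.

39

Under do(V = 3, S = -1), each intervened variable's structural equation is replaced by its fixed value.
Q = |W - V|  [with W=-3, V=3]  = 6
T = Q^2 + V  [with Q=6, V=3]  = 39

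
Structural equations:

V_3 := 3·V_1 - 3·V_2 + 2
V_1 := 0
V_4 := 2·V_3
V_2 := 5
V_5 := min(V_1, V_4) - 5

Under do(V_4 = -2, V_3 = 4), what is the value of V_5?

The joint intervention fixes V_4 = -2, V_3 = 4, removing each variable's own equation.
V_5 = min(V_1, V_4) - 5  [with V_1=0, V_4=-2]  = -7

-7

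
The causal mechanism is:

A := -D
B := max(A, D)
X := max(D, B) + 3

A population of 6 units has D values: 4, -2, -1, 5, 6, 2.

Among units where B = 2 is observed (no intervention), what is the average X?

E[X|B=2] averages over only the 2 units with B=2 (D = -2, 2): X = 5, 5, mean 5.

5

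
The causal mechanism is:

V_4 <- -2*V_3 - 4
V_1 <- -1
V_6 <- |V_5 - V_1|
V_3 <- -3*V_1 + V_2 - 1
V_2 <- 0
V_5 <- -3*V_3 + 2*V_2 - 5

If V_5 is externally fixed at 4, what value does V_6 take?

5

The intervention breaks the incoming arrows to V_5: V_5 <- -3*V_3 + 2*V_2 - 5 no longer applies, and V_5 = 4.
V_6 = |V_5 - V_1|  [with V_5=4, V_1=-1]  = 5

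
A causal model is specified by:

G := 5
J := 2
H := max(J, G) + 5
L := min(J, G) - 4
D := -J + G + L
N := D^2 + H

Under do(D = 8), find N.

The intervention breaks the incoming arrows to D: D := -J + G + L no longer applies, and D = 8.
H = max(J, G) + 5  [with J=2, G=5]  = 10
N = D^2 + H  [with D=8, H=10]  = 74

74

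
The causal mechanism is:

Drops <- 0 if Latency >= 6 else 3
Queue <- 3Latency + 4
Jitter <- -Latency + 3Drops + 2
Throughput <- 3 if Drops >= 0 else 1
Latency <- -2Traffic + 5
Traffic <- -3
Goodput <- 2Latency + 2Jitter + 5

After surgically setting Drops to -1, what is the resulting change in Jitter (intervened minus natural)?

Intervening sets Drops = -1 and removes its equation (Drops <- 0 if Latency >= 6 else 3).
Latency = -2Traffic + 5  [with Traffic=-3]  = 11
Jitter = -Latency + 3Drops + 2  [with Latency=11, Drops=-1]  = -12
Without intervention: Latency = -2Traffic + 5  [with Traffic=-3]  = 11; Drops = 0 if Latency >= 6 else 3  [with Latency=11]  = 0; Jitter = -Latency + 3Drops + 2  [with Latency=11, Drops=0]  = -9.
Change = -12 − (-9) = -3.

-3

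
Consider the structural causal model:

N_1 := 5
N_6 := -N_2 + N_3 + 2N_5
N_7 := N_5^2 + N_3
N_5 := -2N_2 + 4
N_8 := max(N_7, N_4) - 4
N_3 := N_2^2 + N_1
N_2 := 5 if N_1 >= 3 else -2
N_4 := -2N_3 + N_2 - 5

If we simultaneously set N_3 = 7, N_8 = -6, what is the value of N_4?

The joint intervention fixes N_3 = 7, N_8 = -6, removing each variable's own equation.
N_2 = 5 if N_1 >= 3 else -2  [with N_1=5]  = 5
N_4 = -2N_3 + N_2 - 5  [with N_3=7, N_2=5]  = -14

-14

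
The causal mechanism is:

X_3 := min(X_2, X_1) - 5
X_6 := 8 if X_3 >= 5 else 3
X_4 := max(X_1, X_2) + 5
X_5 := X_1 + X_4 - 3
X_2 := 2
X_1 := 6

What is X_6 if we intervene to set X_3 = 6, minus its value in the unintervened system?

The intervention breaks the incoming arrows to X_3: X_3 := min(X_2, X_1) - 5 no longer applies, and X_3 = 6.
X_6 = 8 if X_3 >= 5 else 3  [with X_3=6]  = 8
Without intervention: X_3 = min(X_2, X_1) - 5  [with X_2=2, X_1=6]  = -3; X_6 = 8 if X_3 >= 5 else 3  [with X_3=-3]  = 3.
Change = 8 − 3 = 5.

5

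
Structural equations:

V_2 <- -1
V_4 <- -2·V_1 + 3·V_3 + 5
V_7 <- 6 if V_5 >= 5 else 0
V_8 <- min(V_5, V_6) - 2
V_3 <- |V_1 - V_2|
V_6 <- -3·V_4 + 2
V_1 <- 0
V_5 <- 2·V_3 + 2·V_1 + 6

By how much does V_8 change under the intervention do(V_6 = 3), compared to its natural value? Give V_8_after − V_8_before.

25

Intervening sets V_6 = 3 and removes its equation (V_6 <- -3·V_4 + 2).
V_3 = |V_1 - V_2|  [with V_1=0, V_2=-1]  = 1
V_5 = 2·V_3 + 2·V_1 + 6  [with V_3=1, V_1=0]  = 8
V_8 = min(V_5, V_6) - 2  [with V_5=8, V_6=3]  = 1
Without intervention: V_3 = |V_1 - V_2|  [with V_1=0, V_2=-1]  = 1; V_4 = -2·V_1 + 3·V_3 + 5  [with V_1=0, V_3=1]  = 8; V_5 = 2·V_3 + 2·V_1 + 6  [with V_3=1, V_1=0]  = 8; V_6 = -3·V_4 + 2  [with V_4=8]  = -22; V_8 = min(V_5, V_6) - 2  [with V_5=8, V_6=-22]  = -24.
Change = 1 − (-24) = 25.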